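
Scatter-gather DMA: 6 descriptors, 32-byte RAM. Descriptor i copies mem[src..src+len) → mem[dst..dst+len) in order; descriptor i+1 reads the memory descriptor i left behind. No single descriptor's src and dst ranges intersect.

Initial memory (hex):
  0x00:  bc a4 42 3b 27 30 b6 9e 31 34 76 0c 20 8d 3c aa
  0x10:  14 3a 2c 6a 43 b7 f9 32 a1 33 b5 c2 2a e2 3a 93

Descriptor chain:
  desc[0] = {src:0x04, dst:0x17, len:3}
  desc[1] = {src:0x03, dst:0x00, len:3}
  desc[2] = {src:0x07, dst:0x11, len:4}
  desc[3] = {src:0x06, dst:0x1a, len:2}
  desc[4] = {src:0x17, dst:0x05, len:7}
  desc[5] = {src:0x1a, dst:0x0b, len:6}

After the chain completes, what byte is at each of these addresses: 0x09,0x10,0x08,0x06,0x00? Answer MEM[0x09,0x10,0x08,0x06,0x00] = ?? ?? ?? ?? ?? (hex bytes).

MEM[0x09,0x10,0x08,0x06,0x00] = 9e 93 b6 30 3b

  after D0: wrote 3B at 0x17 = 2730b6
  after D1: wrote 3B at 0x00 = 3b2730
  after D2: wrote 4B at 0x11 = 9e313476
  after D3: wrote 2B at 0x1a = b69e
  after D4: wrote 7B at 0x05 = 2730b6b69e2ae2
  after D5: wrote 6B at 0x0b = b69e2ae23a93
query mem[0x09]=0x9e, mem[0x10]=0x93, mem[0x08]=0xb6, mem[0x06]=0x30, mem[0x00]=0x3b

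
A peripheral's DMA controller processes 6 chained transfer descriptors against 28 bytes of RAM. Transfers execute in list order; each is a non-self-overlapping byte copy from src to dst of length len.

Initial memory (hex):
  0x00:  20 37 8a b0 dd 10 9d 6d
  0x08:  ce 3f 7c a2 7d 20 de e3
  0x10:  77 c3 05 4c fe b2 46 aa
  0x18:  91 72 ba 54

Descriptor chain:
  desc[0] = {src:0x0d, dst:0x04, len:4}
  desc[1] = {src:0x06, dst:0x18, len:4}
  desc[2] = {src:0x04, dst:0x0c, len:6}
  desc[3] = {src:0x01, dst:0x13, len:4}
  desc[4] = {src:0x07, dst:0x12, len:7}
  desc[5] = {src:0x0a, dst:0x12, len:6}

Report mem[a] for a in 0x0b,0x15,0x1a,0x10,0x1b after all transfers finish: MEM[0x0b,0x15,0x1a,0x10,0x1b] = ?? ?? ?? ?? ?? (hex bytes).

MEM[0x0b,0x15,0x1a,0x10,0x1b] = a2 de ce ce 3f

D0: mem[0x04..0x07] <- [20 de e3 77]
D1: mem[0x18..0x1b] <- [e3 77 ce 3f]
D2: mem[0x0c..0x11] <- [20 de e3 77 ce 3f]
D3: mem[0x13..0x16] <- [37 8a b0 20]
D4: mem[0x12..0x18] <- [77 ce 3f 7c a2 20 de]
D5: mem[0x12..0x17] <- [7c a2 20 de e3 77]
query mem[0x0b]=0xa2, mem[0x15]=0xde, mem[0x1a]=0xce, mem[0x10]=0xce, mem[0x1b]=0x3f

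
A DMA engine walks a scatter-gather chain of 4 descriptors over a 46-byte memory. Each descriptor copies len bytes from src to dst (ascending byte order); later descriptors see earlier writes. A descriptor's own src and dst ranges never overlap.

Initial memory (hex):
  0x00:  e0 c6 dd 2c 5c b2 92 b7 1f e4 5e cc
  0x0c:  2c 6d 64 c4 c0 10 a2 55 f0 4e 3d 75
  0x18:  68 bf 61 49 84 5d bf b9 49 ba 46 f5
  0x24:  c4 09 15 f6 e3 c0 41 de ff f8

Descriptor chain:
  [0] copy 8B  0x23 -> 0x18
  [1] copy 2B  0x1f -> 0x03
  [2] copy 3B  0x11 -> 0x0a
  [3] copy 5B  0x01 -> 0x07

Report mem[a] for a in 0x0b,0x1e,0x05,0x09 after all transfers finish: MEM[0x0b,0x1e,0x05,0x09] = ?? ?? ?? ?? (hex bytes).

  after D0: wrote 8B at 0x18 = f5c40915f6e3c041
  after D1: wrote 2B at 0x03 = 4149
  after D2: wrote 3B at 0x0a = 10a255
  after D3: wrote 5B at 0x07 = c6dd4149b2
query mem[0x0b]=0xb2, mem[0x1e]=0xc0, mem[0x05]=0xb2, mem[0x09]=0x41

MEM[0x0b,0x1e,0x05,0x09] = b2 c0 b2 41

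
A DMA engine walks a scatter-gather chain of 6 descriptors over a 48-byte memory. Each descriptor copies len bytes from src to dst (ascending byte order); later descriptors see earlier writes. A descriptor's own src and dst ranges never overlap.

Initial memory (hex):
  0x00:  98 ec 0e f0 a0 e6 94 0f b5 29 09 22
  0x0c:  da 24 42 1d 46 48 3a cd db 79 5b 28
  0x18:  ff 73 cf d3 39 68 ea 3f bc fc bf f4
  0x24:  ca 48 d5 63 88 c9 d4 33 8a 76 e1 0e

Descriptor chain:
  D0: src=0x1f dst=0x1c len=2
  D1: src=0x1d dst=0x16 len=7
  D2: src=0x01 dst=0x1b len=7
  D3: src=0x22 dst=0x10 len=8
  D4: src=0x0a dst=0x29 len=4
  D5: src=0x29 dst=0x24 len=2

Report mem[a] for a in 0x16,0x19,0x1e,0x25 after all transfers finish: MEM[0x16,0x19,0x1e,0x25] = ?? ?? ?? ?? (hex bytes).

MEM[0x16,0x19,0x1e,0x25] = 88 bc a0 22

[0] 0x1f->0x1c len=2 : 3f bc
[1] 0x1d->0x16 len=7 : bc ea 3f bc fc bf f4
[2] 0x01->0x1b len=7 : ec 0e f0 a0 e6 94 0f
[3] 0x22->0x10 len=8 : bf f4 ca 48 d5 63 88 c9
[4] 0x0a->0x29 len=4 : 09 22 da 24
[5] 0x29->0x24 len=2 : 09 22
query mem[0x16]=0x88, mem[0x19]=0xbc, mem[0x1e]=0xa0, mem[0x25]=0x22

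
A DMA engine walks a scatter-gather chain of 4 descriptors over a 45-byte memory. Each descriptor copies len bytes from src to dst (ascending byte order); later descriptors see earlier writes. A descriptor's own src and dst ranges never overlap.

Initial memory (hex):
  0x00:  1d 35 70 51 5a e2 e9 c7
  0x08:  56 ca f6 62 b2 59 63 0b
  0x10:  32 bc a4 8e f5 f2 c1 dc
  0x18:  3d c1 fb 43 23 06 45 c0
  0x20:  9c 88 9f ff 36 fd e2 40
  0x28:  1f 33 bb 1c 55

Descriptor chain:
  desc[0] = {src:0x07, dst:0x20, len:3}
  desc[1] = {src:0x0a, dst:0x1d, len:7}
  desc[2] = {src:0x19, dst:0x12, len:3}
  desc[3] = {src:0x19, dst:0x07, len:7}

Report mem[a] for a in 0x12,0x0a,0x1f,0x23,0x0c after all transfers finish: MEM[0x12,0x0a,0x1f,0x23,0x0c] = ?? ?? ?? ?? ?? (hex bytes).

D0: mem[0x20..0x22] <- [c7 56 ca]
D1: mem[0x1d..0x23] <- [f6 62 b2 59 63 0b 32]
D2: mem[0x12..0x14] <- [c1 fb 43]
D3: mem[0x07..0x0d] <- [c1 fb 43 23 f6 62 b2]
query mem[0x12]=0xc1, mem[0x0a]=0x23, mem[0x1f]=0xb2, mem[0x23]=0x32, mem[0x0c]=0x62

MEM[0x12,0x0a,0x1f,0x23,0x0c] = c1 23 b2 32 62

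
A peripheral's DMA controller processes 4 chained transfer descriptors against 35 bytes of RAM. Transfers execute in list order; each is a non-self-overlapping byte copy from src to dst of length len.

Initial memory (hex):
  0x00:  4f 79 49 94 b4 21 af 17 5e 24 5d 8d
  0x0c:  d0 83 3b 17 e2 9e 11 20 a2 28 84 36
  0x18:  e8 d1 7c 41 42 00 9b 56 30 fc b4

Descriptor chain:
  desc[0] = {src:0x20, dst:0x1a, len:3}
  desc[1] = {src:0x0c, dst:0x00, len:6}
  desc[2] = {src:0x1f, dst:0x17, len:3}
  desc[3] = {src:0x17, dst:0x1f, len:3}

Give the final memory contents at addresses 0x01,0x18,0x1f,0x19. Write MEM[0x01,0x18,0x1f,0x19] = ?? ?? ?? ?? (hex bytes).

MEM[0x01,0x18,0x1f,0x19] = 83 30 56 fc

[0] 0x20->0x1a len=3 : 30 fc b4
[1] 0x0c->0x00 len=6 : d0 83 3b 17 e2 9e
[2] 0x1f->0x17 len=3 : 56 30 fc
[3] 0x17->0x1f len=3 : 56 30 fc
query mem[0x01]=0x83, mem[0x18]=0x30, mem[0x1f]=0x56, mem[0x19]=0xfc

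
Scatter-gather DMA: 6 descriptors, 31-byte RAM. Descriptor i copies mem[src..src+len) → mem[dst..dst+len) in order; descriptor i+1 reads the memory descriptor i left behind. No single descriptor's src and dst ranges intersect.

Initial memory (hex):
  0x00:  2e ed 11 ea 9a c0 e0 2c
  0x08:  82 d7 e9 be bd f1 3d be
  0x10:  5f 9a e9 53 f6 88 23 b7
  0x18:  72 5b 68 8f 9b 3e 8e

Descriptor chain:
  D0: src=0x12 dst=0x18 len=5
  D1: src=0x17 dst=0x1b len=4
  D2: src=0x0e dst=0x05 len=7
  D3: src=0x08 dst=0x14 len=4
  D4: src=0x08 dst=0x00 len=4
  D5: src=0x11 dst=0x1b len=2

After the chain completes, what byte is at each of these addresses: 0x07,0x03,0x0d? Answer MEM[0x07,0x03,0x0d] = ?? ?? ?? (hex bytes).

[0] 0x12->0x18 len=5 : e9 53 f6 88 23
[1] 0x17->0x1b len=4 : b7 e9 53 f6
[2] 0x0e->0x05 len=7 : 3d be 5f 9a e9 53 f6
[3] 0x08->0x14 len=4 : 9a e9 53 f6
[4] 0x08->0x00 len=4 : 9a e9 53 f6
[5] 0x11->0x1b len=2 : 9a e9
query mem[0x07]=0x5f, mem[0x03]=0xf6, mem[0x0d]=0xf1

MEM[0x07,0x03,0x0d] = 5f f6 f1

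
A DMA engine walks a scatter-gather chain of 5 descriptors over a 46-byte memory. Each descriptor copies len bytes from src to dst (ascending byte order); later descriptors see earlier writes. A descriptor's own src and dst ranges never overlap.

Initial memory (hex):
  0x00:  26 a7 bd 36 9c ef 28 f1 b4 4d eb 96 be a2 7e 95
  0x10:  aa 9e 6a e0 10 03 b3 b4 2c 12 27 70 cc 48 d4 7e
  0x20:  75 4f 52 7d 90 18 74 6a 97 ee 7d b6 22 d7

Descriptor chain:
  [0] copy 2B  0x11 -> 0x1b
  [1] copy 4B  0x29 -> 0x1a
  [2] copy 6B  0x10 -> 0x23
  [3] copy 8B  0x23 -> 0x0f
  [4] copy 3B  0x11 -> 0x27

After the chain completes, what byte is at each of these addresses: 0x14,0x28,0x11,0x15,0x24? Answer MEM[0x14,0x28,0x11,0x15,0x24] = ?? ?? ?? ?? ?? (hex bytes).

#0 dst[0x1b+2] := {0x9e,0x6a}
#1 dst[0x1a+4] := {0xee,0x7d,0xb6,0x22}
#2 dst[0x23+6] := {0xaa,0x9e,0x6a,0xe0,0x10,0x03}
#3 dst[0x0f+8] := {0xaa,0x9e,0x6a,0xe0,0x10,0x03,0xee,0x7d}
#4 dst[0x27+3] := {0x6a,0xe0,0x10}
query mem[0x14]=0x03, mem[0x28]=0xe0, mem[0x11]=0x6a, mem[0x15]=0xee, mem[0x24]=0x9e

MEM[0x14,0x28,0x11,0x15,0x24] = 03 e0 6a ee 9e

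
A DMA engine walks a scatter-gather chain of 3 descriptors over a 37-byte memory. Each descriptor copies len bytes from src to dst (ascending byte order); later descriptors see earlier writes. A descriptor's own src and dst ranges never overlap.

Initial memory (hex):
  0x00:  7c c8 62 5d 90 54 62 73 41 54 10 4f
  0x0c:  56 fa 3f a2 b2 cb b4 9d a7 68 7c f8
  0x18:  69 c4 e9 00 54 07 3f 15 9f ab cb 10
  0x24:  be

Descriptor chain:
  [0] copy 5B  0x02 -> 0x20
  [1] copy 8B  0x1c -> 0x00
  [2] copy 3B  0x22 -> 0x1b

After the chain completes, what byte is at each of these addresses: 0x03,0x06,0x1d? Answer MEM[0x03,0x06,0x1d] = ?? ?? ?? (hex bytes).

MEM[0x03,0x06,0x1d] = 15 90 62

[0] 0x02->0x20 len=5 : 62 5d 90 54 62
[1] 0x1c->0x00 len=8 : 54 07 3f 15 62 5d 90 54
[2] 0x22->0x1b len=3 : 90 54 62
query mem[0x03]=0x15, mem[0x06]=0x90, mem[0x1d]=0x62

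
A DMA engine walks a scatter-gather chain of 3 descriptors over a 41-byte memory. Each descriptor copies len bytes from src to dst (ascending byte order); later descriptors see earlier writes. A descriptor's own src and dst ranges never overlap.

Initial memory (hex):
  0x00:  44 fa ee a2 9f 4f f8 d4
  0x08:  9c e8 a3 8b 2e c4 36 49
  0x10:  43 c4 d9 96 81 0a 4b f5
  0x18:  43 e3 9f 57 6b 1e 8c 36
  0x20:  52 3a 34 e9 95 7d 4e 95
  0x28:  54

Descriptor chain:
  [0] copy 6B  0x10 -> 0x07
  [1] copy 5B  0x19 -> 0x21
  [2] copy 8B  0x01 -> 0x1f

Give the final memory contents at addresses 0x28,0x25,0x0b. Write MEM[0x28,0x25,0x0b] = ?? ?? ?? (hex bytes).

MEM[0x28,0x25,0x0b] = 54 43 81

[0] 0x10->0x07 len=6 : 43 c4 d9 96 81 0a
[1] 0x19->0x21 len=5 : e3 9f 57 6b 1e
[2] 0x01->0x1f len=8 : fa ee a2 9f 4f f8 43 c4
query mem[0x28]=0x54, mem[0x25]=0x43, mem[0x0b]=0x81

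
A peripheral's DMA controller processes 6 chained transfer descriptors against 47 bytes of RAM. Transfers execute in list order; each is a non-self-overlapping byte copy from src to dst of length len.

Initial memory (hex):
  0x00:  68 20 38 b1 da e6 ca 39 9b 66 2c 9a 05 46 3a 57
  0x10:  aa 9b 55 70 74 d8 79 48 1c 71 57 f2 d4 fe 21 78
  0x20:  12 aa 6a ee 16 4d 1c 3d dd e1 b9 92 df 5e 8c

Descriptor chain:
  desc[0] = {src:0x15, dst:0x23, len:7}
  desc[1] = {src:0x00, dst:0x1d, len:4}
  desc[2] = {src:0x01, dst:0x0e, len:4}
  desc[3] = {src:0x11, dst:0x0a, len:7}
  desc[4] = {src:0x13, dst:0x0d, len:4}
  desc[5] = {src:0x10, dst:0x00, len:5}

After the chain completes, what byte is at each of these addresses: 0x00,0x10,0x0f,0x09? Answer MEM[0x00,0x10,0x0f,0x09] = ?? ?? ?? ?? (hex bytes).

#0 dst[0x23+7] := {0xd8,0x79,0x48,0x1c,0x71,0x57,0xf2}
#1 dst[0x1d+4] := {0x68,0x20,0x38,0xb1}
#2 dst[0x0e+4] := {0x20,0x38,0xb1,0xda}
#3 dst[0x0a+7] := {0xda,0x55,0x70,0x74,0xd8,0x79,0x48}
#4 dst[0x0d+4] := {0x70,0x74,0xd8,0x79}
#5 dst[0x00+5] := {0x79,0xda,0x55,0x70,0x74}
query mem[0x00]=0x79, mem[0x10]=0x79, mem[0x0f]=0xd8, mem[0x09]=0x66

MEM[0x00,0x10,0x0f,0x09] = 79 79 d8 66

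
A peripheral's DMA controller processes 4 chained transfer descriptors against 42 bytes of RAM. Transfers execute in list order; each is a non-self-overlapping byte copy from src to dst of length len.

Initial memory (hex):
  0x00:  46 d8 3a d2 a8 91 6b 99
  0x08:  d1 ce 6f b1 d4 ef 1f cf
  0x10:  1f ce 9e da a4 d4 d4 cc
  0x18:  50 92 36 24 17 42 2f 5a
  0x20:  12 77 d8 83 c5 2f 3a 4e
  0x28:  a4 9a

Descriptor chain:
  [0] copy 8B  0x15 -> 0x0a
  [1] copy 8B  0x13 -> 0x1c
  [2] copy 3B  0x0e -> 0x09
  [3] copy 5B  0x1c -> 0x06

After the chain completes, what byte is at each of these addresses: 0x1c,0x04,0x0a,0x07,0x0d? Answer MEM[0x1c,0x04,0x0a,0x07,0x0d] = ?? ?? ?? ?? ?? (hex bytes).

[0] 0x15->0x0a len=8 : d4 d4 cc 50 92 36 24 17
[1] 0x13->0x1c len=8 : da a4 d4 d4 cc 50 92 36
[2] 0x0e->0x09 len=3 : 92 36 24
[3] 0x1c->0x06 len=5 : da a4 d4 d4 cc
query mem[0x1c]=0xda, mem[0x04]=0xa8, mem[0x0a]=0xcc, mem[0x07]=0xa4, mem[0x0d]=0x50

MEM[0x1c,0x04,0x0a,0x07,0x0d] = da a8 cc a4 50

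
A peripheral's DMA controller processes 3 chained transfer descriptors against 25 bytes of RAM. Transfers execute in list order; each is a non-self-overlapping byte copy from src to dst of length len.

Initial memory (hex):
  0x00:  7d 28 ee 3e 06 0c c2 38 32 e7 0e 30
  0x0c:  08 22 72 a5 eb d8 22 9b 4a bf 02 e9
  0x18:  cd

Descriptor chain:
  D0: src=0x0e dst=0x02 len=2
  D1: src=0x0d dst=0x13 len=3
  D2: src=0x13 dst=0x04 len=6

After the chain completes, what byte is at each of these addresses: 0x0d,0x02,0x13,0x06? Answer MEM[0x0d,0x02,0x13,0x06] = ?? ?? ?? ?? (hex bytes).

  after D0: wrote 2B at 0x02 = 72a5
  after D1: wrote 3B at 0x13 = 2272a5
  after D2: wrote 6B at 0x04 = 2272a502e9cd
query mem[0x0d]=0x22, mem[0x02]=0x72, mem[0x13]=0x22, mem[0x06]=0xa5

MEM[0x0d,0x02,0x13,0x06] = 22 72 22 a5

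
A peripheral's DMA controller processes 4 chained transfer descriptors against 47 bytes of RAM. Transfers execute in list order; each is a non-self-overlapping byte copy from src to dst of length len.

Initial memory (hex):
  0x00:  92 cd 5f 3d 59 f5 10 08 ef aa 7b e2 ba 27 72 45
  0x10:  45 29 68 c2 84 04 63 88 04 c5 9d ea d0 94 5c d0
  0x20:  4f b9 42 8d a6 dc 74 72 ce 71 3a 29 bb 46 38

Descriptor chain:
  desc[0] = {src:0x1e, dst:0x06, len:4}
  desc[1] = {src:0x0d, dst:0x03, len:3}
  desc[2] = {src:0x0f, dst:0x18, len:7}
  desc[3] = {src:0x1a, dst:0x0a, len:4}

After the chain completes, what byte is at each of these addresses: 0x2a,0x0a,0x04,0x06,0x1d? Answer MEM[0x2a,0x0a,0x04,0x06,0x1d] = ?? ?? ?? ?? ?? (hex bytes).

  after D0: wrote 4B at 0x06 = 5cd04fb9
  after D1: wrote 3B at 0x03 = 277245
  after D2: wrote 7B at 0x18 = 45452968c28404
  after D3: wrote 4B at 0x0a = 2968c284
query mem[0x2a]=0x3a, mem[0x0a]=0x29, mem[0x04]=0x72, mem[0x06]=0x5c, mem[0x1d]=0x84

MEM[0x2a,0x0a,0x04,0x06,0x1d] = 3a 29 72 5c 84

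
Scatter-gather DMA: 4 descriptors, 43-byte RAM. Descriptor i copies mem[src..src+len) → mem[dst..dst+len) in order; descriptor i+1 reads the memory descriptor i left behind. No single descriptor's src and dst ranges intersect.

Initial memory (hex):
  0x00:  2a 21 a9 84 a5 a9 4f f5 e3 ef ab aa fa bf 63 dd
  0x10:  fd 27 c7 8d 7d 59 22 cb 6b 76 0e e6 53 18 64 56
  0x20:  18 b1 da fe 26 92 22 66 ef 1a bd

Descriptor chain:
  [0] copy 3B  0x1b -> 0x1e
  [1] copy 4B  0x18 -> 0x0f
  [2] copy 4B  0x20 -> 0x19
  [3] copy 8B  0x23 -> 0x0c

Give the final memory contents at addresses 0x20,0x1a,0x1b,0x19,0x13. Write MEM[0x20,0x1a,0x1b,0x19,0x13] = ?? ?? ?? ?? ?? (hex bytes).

MEM[0x20,0x1a,0x1b,0x19,0x13] = 18 b1 da 18 bd

D0: mem[0x1e..0x20] <- [e6 53 18]
D1: mem[0x0f..0x12] <- [6b 76 0e e6]
D2: mem[0x19..0x1c] <- [18 b1 da fe]
D3: mem[0x0c..0x13] <- [fe 26 92 22 66 ef 1a bd]
query mem[0x20]=0x18, mem[0x1a]=0xb1, mem[0x1b]=0xda, mem[0x19]=0x18, mem[0x13]=0xbd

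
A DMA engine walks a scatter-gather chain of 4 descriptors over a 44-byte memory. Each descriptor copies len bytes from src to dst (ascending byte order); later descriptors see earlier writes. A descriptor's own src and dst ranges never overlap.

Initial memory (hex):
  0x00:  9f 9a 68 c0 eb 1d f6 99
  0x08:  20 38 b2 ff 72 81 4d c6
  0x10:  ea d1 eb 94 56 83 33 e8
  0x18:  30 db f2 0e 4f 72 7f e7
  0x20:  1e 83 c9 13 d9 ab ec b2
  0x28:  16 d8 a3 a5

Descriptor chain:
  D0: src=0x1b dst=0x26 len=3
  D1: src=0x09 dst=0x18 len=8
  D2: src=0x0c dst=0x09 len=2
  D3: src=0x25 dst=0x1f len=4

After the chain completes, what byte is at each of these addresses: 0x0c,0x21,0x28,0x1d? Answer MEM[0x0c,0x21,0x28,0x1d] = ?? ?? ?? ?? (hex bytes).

MEM[0x0c,0x21,0x28,0x1d] = 72 4f 72 4d

D0: mem[0x26..0x28] <- [0e 4f 72]
D1: mem[0x18..0x1f] <- [38 b2 ff 72 81 4d c6 ea]
D2: mem[0x09..0x0a] <- [72 81]
D3: mem[0x1f..0x22] <- [ab 0e 4f 72]
query mem[0x0c]=0x72, mem[0x21]=0x4f, mem[0x28]=0x72, mem[0x1d]=0x4d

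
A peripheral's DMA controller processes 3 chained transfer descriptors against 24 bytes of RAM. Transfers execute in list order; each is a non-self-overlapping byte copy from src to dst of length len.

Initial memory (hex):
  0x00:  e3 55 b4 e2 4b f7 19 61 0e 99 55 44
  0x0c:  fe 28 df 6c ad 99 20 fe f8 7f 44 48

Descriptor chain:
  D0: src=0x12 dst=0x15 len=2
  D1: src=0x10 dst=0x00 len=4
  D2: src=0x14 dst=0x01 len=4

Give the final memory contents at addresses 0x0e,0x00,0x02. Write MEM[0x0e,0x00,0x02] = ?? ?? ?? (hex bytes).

  after D0: wrote 2B at 0x15 = 20fe
  after D1: wrote 4B at 0x00 = ad9920fe
  after D2: wrote 4B at 0x01 = f820fe48
query mem[0x0e]=0xdf, mem[0x00]=0xad, mem[0x02]=0x20

MEM[0x0e,0x00,0x02] = df ad 20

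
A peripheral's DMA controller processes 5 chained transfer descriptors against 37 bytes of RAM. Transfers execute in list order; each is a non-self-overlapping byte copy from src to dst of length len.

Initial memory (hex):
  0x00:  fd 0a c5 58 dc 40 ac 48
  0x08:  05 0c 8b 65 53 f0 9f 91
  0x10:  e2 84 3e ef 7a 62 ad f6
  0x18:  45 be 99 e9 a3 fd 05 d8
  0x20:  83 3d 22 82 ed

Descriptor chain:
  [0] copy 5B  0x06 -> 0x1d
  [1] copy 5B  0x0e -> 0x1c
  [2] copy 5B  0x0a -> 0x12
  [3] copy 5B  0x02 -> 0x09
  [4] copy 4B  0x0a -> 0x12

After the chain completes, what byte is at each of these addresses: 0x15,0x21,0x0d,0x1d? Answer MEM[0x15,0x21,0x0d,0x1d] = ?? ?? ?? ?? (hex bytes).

MEM[0x15,0x21,0x0d,0x1d] = ac 8b ac 91

D0: mem[0x1d..0x21] <- [ac 48 05 0c 8b]
D1: mem[0x1c..0x20] <- [9f 91 e2 84 3e]
D2: mem[0x12..0x16] <- [8b 65 53 f0 9f]
D3: mem[0x09..0x0d] <- [c5 58 dc 40 ac]
D4: mem[0x12..0x15] <- [58 dc 40 ac]
query mem[0x15]=0xac, mem[0x21]=0x8b, mem[0x0d]=0xac, mem[0x1d]=0x91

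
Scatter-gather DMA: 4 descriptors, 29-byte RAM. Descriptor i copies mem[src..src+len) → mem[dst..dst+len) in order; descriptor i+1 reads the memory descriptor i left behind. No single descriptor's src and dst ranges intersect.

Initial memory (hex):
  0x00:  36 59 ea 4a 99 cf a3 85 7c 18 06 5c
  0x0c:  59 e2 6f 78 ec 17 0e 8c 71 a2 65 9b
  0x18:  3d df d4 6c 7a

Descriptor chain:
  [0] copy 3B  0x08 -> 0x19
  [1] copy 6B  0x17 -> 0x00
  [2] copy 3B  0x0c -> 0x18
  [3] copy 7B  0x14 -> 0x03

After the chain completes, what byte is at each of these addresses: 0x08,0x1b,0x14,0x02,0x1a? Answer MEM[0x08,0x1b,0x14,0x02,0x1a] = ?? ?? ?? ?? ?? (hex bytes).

#0 dst[0x19+3] := {0x7c,0x18,0x06}
#1 dst[0x00+6] := {0x9b,0x3d,0x7c,0x18,0x06,0x7a}
#2 dst[0x18+3] := {0x59,0xe2,0x6f}
#3 dst[0x03+7] := {0x71,0xa2,0x65,0x9b,0x59,0xe2,0x6f}
query mem[0x08]=0xe2, mem[0x1b]=0x06, mem[0x14]=0x71, mem[0x02]=0x7c, mem[0x1a]=0x6f

MEM[0x08,0x1b,0x14,0x02,0x1a] = e2 06 71 7c 6f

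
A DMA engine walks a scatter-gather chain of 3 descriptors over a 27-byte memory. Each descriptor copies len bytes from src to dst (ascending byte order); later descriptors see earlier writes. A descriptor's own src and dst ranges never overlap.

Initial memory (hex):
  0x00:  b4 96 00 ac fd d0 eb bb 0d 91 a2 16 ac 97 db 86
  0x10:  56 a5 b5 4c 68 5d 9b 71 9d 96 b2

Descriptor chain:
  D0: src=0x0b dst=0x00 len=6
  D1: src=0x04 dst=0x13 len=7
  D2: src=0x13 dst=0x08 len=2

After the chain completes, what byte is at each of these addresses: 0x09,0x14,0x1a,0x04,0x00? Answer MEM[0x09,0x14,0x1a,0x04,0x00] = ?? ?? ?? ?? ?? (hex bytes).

D0: mem[0x00..0x05] <- [16 ac 97 db 86 56]
D1: mem[0x13..0x19] <- [86 56 eb bb 0d 91 a2]
D2: mem[0x08..0x09] <- [86 56]
query mem[0x09]=0x56, mem[0x14]=0x56, mem[0x1a]=0xb2, mem[0x04]=0x86, mem[0x00]=0x16

MEM[0x09,0x14,0x1a,0x04,0x00] = 56 56 b2 86 16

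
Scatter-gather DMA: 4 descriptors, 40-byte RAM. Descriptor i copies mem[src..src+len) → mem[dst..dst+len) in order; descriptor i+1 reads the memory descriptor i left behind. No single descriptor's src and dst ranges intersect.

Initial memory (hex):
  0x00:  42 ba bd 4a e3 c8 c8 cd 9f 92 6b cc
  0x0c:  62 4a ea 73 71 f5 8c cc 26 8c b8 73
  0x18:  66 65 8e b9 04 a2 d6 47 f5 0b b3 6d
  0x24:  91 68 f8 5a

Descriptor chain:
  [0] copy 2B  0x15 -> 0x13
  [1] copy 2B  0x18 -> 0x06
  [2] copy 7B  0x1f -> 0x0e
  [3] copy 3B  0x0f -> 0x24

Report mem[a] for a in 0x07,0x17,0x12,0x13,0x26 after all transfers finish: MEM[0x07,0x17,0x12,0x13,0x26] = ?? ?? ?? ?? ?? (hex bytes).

  after D0: wrote 2B at 0x13 = 8cb8
  after D1: wrote 2B at 0x06 = 6665
  after D2: wrote 7B at 0x0e = 47f50bb36d9168
  after D3: wrote 3B at 0x24 = f50bb3
query mem[0x07]=0x65, mem[0x17]=0x73, mem[0x12]=0x6d, mem[0x13]=0x91, mem[0x26]=0xb3

MEM[0x07,0x17,0x12,0x13,0x26] = 65 73 6d 91 b3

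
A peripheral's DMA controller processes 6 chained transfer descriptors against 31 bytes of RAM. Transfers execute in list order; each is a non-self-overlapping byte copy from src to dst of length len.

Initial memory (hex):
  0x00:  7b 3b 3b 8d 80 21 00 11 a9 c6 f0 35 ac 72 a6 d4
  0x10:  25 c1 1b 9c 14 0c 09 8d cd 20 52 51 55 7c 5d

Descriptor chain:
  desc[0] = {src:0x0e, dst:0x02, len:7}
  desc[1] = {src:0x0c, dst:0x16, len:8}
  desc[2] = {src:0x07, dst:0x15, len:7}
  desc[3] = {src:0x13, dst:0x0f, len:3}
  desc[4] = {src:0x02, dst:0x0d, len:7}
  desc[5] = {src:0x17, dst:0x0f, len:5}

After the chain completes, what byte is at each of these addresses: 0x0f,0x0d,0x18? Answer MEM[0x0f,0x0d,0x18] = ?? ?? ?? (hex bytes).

#0 dst[0x02+7] := {0xa6,0xd4,0x25,0xc1,0x1b,0x9c,0x14}
#1 dst[0x16+8] := {0xac,0x72,0xa6,0xd4,0x25,0xc1,0x1b,0x9c}
#2 dst[0x15+7] := {0x9c,0x14,0xc6,0xf0,0x35,0xac,0x72}
#3 dst[0x0f+3] := {0x9c,0x14,0x9c}
#4 dst[0x0d+7] := {0xa6,0xd4,0x25,0xc1,0x1b,0x9c,0x14}
#5 dst[0x0f+5] := {0xc6,0xf0,0x35,0xac,0x72}
query mem[0x0f]=0xc6, mem[0x0d]=0xa6, mem[0x18]=0xf0

MEM[0x0f,0x0d,0x18] = c6 a6 f0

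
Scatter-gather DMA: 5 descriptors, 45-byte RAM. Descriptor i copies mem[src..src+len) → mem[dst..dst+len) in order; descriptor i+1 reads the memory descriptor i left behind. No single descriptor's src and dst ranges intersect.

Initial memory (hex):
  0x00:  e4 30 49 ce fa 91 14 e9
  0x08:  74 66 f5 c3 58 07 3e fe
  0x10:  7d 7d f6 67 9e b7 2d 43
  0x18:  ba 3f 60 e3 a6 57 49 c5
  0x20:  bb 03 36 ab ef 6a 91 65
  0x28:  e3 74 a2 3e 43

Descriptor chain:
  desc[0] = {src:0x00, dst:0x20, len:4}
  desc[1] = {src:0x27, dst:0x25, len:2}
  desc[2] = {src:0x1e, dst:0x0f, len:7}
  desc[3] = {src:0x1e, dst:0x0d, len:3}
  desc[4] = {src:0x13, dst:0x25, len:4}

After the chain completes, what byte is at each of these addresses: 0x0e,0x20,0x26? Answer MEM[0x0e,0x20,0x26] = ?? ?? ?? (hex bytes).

MEM[0x0e,0x20,0x26] = c5 e4 ce

[0] 0x00->0x20 len=4 : e4 30 49 ce
[1] 0x27->0x25 len=2 : 65 e3
[2] 0x1e->0x0f len=7 : 49 c5 e4 30 49 ce ef
[3] 0x1e->0x0d len=3 : 49 c5 e4
[4] 0x13->0x25 len=4 : 49 ce ef 2d
query mem[0x0e]=0xc5, mem[0x20]=0xe4, mem[0x26]=0xce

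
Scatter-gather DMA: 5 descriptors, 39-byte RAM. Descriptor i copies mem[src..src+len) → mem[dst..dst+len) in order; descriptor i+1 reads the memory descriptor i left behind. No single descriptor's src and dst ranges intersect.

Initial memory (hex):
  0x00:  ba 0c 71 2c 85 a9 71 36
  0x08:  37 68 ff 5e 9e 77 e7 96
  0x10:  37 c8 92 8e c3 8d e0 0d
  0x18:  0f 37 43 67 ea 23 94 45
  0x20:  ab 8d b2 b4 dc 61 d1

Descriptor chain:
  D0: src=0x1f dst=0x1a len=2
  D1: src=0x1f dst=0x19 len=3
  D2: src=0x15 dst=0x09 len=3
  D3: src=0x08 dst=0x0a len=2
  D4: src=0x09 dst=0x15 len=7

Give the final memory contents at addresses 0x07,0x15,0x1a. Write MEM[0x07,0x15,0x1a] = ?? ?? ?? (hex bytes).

#0 dst[0x1a+2] := {0x45,0xab}
#1 dst[0x19+3] := {0x45,0xab,0x8d}
#2 dst[0x09+3] := {0x8d,0xe0,0x0d}
#3 dst[0x0a+2] := {0x37,0x8d}
#4 dst[0x15+7] := {0x8d,0x37,0x8d,0x9e,0x77,0xe7,0x96}
query mem[0x07]=0x36, mem[0x15]=0x8d, mem[0x1a]=0xe7

MEM[0x07,0x15,0x1a] = 36 8d e7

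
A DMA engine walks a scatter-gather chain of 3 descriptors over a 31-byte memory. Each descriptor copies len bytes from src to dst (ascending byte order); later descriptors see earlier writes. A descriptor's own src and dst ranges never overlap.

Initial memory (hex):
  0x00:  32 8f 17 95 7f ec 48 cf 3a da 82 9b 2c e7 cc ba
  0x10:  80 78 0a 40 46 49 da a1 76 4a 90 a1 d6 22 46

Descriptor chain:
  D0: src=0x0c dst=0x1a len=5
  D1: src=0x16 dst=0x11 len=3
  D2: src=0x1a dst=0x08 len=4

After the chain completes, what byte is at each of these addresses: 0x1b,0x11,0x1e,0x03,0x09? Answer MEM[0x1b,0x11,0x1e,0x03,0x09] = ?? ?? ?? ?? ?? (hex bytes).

MEM[0x1b,0x11,0x1e,0x03,0x09] = e7 da 80 95 e7

D0: mem[0x1a..0x1e] <- [2c e7 cc ba 80]
D1: mem[0x11..0x13] <- [da a1 76]
D2: mem[0x08..0x0b] <- [2c e7 cc ba]
query mem[0x1b]=0xe7, mem[0x11]=0xda, mem[0x1e]=0x80, mem[0x03]=0x95, mem[0x09]=0xe7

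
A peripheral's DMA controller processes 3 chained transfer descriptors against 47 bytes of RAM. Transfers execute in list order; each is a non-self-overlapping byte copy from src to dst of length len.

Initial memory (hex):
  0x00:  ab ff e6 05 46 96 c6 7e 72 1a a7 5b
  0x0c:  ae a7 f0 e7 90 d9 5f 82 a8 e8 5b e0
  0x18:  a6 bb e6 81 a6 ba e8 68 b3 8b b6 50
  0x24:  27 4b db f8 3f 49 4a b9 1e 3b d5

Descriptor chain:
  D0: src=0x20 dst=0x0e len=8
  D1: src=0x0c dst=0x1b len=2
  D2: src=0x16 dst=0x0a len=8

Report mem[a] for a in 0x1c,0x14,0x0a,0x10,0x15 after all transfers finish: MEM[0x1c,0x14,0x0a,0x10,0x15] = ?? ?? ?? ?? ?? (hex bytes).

MEM[0x1c,0x14,0x0a,0x10,0x15] = a7 db 5b a7 f8

#0 dst[0x0e+8] := {0xb3,0x8b,0xb6,0x50,0x27,0x4b,0xdb,0xf8}
#1 dst[0x1b+2] := {0xae,0xa7}
#2 dst[0x0a+8] := {0x5b,0xe0,0xa6,0xbb,0xe6,0xae,0xa7,0xba}
query mem[0x1c]=0xa7, mem[0x14]=0xdb, mem[0x0a]=0x5b, mem[0x10]=0xa7, mem[0x15]=0xf8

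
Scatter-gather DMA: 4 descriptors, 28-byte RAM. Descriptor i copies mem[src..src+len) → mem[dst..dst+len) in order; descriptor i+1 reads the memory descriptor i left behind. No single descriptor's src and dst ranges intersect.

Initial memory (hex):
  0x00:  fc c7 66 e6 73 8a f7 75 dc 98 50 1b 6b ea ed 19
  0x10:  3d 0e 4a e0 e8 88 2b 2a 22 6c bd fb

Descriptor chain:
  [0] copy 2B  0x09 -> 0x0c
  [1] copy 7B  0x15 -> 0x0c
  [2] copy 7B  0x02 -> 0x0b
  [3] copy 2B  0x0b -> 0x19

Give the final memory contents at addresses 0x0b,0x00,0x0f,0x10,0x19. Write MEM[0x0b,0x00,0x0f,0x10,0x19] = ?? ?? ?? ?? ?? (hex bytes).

MEM[0x0b,0x00,0x0f,0x10,0x19] = 66 fc f7 75 66

#0 dst[0x0c+2] := {0x98,0x50}
#1 dst[0x0c+7] := {0x88,0x2b,0x2a,0x22,0x6c,0xbd,0xfb}
#2 dst[0x0b+7] := {0x66,0xe6,0x73,0x8a,0xf7,0x75,0xdc}
#3 dst[0x19+2] := {0x66,0xe6}
query mem[0x0b]=0x66, mem[0x00]=0xfc, mem[0x0f]=0xf7, mem[0x10]=0x75, mem[0x19]=0x66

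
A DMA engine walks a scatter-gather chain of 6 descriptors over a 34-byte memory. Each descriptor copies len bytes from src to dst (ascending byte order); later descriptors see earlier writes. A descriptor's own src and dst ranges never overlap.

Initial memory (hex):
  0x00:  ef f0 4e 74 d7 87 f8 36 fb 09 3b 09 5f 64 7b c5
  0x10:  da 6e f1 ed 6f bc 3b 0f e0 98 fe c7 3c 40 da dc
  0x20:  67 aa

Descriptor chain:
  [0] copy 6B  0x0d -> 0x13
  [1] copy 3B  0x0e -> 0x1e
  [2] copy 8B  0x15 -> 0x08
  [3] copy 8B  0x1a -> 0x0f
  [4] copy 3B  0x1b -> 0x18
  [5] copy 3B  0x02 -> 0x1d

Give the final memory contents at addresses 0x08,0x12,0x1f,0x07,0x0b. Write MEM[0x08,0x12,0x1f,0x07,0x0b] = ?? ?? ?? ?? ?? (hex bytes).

MEM[0x08,0x12,0x1f,0x07,0x0b] = c5 40 d7 36 f1

#0 dst[0x13+6] := {0x64,0x7b,0xc5,0xda,0x6e,0xf1}
#1 dst[0x1e+3] := {0x7b,0xc5,0xda}
#2 dst[0x08+8] := {0xc5,0xda,0x6e,0xf1,0x98,0xfe,0xc7,0x3c}
#3 dst[0x0f+8] := {0xfe,0xc7,0x3c,0x40,0x7b,0xc5,0xda,0xaa}
#4 dst[0x18+3] := {0xc7,0x3c,0x40}
#5 dst[0x1d+3] := {0x4e,0x74,0xd7}
query mem[0x08]=0xc5, mem[0x12]=0x40, mem[0x1f]=0xd7, mem[0x07]=0x36, mem[0x0b]=0xf1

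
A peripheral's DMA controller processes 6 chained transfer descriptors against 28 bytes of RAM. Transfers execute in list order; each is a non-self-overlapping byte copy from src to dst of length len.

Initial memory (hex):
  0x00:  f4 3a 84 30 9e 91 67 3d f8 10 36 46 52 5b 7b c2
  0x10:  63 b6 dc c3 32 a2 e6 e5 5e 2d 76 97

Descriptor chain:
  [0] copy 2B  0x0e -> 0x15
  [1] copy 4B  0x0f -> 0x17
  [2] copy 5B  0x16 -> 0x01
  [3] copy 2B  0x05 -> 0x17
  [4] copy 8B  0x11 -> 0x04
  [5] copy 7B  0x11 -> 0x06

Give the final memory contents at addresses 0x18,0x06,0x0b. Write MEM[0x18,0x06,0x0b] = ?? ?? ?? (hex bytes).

[0] 0x0e->0x15 len=2 : 7b c2
[1] 0x0f->0x17 len=4 : c2 63 b6 dc
[2] 0x16->0x01 len=5 : c2 c2 63 b6 dc
[3] 0x05->0x17 len=2 : dc 67
[4] 0x11->0x04 len=8 : b6 dc c3 32 7b c2 dc 67
[5] 0x11->0x06 len=7 : b6 dc c3 32 7b c2 dc
query mem[0x18]=0x67, mem[0x06]=0xb6, mem[0x0b]=0xc2

MEM[0x18,0x06,0x0b] = 67 b6 c2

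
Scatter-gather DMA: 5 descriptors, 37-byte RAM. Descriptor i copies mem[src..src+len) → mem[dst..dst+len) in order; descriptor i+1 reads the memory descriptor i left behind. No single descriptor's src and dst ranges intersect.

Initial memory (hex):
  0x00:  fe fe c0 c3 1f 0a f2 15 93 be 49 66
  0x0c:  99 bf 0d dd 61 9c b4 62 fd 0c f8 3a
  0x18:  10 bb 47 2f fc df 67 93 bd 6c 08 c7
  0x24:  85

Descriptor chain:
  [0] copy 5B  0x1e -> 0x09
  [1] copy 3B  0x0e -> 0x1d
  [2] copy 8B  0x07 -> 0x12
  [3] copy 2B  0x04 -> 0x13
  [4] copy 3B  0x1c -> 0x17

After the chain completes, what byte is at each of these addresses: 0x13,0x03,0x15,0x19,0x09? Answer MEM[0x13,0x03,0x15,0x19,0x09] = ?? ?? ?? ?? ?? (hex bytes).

[0] 0x1e->0x09 len=5 : 67 93 bd 6c 08
[1] 0x0e->0x1d len=3 : 0d dd 61
[2] 0x07->0x12 len=8 : 15 93 67 93 bd 6c 08 0d
[3] 0x04->0x13 len=2 : 1f 0a
[4] 0x1c->0x17 len=3 : fc 0d dd
query mem[0x13]=0x1f, mem[0x03]=0xc3, mem[0x15]=0x93, mem[0x19]=0xdd, mem[0x09]=0x67

MEM[0x13,0x03,0x15,0x19,0x09] = 1f c3 93 dd 67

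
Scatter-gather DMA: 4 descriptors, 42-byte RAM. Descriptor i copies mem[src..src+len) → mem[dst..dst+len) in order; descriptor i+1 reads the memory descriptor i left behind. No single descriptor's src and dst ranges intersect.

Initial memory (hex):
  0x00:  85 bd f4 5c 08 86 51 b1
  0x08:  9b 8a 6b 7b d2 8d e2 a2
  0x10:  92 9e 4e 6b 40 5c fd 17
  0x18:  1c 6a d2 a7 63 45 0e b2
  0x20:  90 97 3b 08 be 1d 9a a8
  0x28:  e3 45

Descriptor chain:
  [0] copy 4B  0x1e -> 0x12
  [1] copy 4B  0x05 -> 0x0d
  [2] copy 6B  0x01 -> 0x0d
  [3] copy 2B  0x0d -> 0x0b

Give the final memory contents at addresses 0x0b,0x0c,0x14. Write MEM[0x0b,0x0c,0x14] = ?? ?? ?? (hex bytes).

MEM[0x0b,0x0c,0x14] = bd f4 90

  after D0: wrote 4B at 0x12 = 0eb29097
  after D1: wrote 4B at 0x0d = 8651b19b
  after D2: wrote 6B at 0x0d = bdf45c088651
  after D3: wrote 2B at 0x0b = bdf4
query mem[0x0b]=0xbd, mem[0x0c]=0xf4, mem[0x14]=0x90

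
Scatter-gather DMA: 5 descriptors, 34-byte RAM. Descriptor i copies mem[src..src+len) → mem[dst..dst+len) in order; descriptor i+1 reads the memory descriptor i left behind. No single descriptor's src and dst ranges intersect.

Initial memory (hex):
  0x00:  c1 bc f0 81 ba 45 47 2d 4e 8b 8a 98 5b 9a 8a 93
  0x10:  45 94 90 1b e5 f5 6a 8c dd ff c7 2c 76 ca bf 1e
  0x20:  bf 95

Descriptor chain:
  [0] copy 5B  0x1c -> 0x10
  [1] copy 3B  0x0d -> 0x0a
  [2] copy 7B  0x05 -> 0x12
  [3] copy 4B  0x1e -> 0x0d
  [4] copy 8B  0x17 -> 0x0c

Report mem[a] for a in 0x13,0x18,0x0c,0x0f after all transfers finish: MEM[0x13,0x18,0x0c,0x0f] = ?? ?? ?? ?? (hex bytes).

MEM[0x13,0x18,0x0c,0x0f] = bf 8a 9a c7

[0] 0x1c->0x10 len=5 : 76 ca bf 1e bf
[1] 0x0d->0x0a len=3 : 9a 8a 93
[2] 0x05->0x12 len=7 : 45 47 2d 4e 8b 9a 8a
[3] 0x1e->0x0d len=4 : bf 1e bf 95
[4] 0x17->0x0c len=8 : 9a 8a ff c7 2c 76 ca bf
query mem[0x13]=0xbf, mem[0x18]=0x8a, mem[0x0c]=0x9a, mem[0x0f]=0xc7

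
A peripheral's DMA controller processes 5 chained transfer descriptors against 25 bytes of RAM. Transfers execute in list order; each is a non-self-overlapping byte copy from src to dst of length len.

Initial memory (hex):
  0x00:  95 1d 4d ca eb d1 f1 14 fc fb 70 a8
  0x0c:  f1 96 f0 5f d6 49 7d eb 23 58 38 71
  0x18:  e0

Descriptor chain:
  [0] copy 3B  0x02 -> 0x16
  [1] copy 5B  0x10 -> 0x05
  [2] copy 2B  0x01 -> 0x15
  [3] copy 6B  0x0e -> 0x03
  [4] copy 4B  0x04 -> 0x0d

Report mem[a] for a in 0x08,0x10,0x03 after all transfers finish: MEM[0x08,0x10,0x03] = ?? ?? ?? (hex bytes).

[0] 0x02->0x16 len=3 : 4d ca eb
[1] 0x10->0x05 len=5 : d6 49 7d eb 23
[2] 0x01->0x15 len=2 : 1d 4d
[3] 0x0e->0x03 len=6 : f0 5f d6 49 7d eb
[4] 0x04->0x0d len=4 : 5f d6 49 7d
query mem[0x08]=0xeb, mem[0x10]=0x7d, mem[0x03]=0xf0

MEM[0x08,0x10,0x03] = eb 7d f0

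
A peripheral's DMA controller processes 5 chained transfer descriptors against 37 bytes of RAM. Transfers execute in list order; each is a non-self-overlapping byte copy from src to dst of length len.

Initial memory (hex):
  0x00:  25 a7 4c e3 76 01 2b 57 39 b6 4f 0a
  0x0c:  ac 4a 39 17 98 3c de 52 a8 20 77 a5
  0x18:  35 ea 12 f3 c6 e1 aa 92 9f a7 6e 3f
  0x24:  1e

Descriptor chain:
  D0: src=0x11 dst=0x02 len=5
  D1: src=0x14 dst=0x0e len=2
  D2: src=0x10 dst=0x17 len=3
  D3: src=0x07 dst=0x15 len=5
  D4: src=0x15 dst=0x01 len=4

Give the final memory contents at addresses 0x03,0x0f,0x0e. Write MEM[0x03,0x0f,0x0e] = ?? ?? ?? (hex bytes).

MEM[0x03,0x0f,0x0e] = b6 20 a8

D0: mem[0x02..0x06] <- [3c de 52 a8 20]
D1: mem[0x0e..0x0f] <- [a8 20]
D2: mem[0x17..0x19] <- [98 3c de]
D3: mem[0x15..0x19] <- [57 39 b6 4f 0a]
D4: mem[0x01..0x04] <- [57 39 b6 4f]
query mem[0x03]=0xb6, mem[0x0f]=0x20, mem[0x0e]=0xa8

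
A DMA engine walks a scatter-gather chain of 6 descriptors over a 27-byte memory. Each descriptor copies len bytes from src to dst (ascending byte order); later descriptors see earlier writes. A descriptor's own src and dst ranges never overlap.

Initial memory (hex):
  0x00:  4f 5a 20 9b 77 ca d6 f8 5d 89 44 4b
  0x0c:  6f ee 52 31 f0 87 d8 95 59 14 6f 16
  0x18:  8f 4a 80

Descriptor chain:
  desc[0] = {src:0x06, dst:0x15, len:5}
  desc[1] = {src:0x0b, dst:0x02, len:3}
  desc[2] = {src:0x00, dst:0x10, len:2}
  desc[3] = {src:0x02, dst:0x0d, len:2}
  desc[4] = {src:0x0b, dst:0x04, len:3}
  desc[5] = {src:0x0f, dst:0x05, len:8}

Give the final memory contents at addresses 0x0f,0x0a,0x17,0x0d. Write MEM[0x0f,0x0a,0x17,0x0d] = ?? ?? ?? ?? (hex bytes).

  after D0: wrote 5B at 0x15 = d6f85d8944
  after D1: wrote 3B at 0x02 = 4b6fee
  after D2: wrote 2B at 0x10 = 4f5a
  after D3: wrote 2B at 0x0d = 4b6f
  after D4: wrote 3B at 0x04 = 4b6f4b
  after D5: wrote 8B at 0x05 = 314f5ad89559d6f8
query mem[0x0f]=0x31, mem[0x0a]=0x59, mem[0x17]=0x5d, mem[0x0d]=0x4b

MEM[0x0f,0x0a,0x17,0x0d] = 31 59 5d 4b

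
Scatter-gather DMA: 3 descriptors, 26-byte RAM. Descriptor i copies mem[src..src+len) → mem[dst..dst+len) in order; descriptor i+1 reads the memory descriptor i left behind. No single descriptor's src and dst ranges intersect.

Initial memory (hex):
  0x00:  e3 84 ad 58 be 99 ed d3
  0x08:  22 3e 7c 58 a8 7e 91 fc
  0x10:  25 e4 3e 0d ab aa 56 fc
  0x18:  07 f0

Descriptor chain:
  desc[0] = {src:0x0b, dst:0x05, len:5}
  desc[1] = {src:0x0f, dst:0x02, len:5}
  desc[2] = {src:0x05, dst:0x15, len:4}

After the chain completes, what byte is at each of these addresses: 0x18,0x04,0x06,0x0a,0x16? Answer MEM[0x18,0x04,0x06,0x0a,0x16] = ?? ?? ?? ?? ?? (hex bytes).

MEM[0x18,0x04,0x06,0x0a,0x16] = 91 e4 0d 7c 0d

[0] 0x0b->0x05 len=5 : 58 a8 7e 91 fc
[1] 0x0f->0x02 len=5 : fc 25 e4 3e 0d
[2] 0x05->0x15 len=4 : 3e 0d 7e 91
query mem[0x18]=0x91, mem[0x04]=0xe4, mem[0x06]=0x0d, mem[0x0a]=0x7c, mem[0x16]=0x0d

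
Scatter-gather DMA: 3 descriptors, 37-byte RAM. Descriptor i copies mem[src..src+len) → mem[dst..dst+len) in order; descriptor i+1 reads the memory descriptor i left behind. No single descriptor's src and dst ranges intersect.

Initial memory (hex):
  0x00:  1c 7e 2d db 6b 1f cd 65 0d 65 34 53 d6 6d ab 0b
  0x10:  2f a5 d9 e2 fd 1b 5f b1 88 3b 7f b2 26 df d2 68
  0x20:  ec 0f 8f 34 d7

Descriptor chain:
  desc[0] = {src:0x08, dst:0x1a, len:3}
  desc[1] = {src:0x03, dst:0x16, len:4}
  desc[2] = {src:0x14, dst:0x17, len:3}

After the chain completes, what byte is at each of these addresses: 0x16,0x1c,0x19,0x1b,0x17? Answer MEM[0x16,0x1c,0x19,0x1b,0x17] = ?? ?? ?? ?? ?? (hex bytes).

#0 dst[0x1a+3] := {0x0d,0x65,0x34}
#1 dst[0x16+4] := {0xdb,0x6b,0x1f,0xcd}
#2 dst[0x17+3] := {0xfd,0x1b,0xdb}
query mem[0x16]=0xdb, mem[0x1c]=0x34, mem[0x19]=0xdb, mem[0x1b]=0x65, mem[0x17]=0xfd

MEM[0x16,0x1c,0x19,0x1b,0x17] = db 34 db 65 fd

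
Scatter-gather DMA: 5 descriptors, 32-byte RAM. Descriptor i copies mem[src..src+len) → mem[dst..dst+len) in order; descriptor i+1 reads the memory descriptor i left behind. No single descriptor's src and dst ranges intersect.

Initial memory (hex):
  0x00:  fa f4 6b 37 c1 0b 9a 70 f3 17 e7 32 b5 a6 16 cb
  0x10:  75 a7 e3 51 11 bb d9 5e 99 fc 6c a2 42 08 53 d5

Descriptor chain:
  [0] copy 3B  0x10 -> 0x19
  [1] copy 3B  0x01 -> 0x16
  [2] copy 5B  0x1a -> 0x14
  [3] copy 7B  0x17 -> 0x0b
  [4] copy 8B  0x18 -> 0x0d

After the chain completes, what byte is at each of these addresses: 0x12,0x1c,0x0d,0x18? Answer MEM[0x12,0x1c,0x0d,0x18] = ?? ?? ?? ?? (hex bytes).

MEM[0x12,0x1c,0x0d,0x18] = 08 42 53 53

#0 dst[0x19+3] := {0x75,0xa7,0xe3}
#1 dst[0x16+3] := {0xf4,0x6b,0x37}
#2 dst[0x14+5] := {0xa7,0xe3,0x42,0x08,0x53}
#3 dst[0x0b+7] := {0x08,0x53,0x75,0xa7,0xe3,0x42,0x08}
#4 dst[0x0d+8] := {0x53,0x75,0xa7,0xe3,0x42,0x08,0x53,0xd5}
query mem[0x12]=0x08, mem[0x1c]=0x42, mem[0x0d]=0x53, mem[0x18]=0x53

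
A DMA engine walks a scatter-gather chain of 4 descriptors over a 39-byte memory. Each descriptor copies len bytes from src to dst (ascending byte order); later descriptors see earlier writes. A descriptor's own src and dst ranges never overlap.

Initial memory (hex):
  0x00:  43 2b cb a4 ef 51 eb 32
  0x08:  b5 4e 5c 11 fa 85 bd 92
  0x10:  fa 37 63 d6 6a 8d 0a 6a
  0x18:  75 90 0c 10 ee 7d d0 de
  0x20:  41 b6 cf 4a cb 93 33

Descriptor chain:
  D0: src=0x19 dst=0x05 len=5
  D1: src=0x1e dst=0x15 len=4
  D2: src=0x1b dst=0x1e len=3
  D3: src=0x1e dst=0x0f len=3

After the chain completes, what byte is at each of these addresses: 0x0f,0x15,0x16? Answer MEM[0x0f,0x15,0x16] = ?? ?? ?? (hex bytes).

MEM[0x0f,0x15,0x16] = 10 d0 de

#0 dst[0x05+5] := {0x90,0x0c,0x10,0xee,0x7d}
#1 dst[0x15+4] := {0xd0,0xde,0x41,0xb6}
#2 dst[0x1e+3] := {0x10,0xee,0x7d}
#3 dst[0x0f+3] := {0x10,0xee,0x7d}
query mem[0x0f]=0x10, mem[0x15]=0xd0, mem[0x16]=0xde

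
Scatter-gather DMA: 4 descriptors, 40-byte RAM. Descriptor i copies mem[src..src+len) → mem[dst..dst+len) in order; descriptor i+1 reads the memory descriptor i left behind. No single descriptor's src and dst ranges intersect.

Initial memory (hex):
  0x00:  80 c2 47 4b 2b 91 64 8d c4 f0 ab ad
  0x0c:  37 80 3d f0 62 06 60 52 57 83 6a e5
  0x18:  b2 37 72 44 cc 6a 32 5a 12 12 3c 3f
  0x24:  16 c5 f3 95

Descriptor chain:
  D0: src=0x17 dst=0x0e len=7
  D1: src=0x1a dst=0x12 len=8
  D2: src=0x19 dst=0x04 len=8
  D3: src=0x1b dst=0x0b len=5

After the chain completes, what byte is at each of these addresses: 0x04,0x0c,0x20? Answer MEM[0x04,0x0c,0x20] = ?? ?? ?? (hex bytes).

D0: mem[0x0e..0x14] <- [e5 b2 37 72 44 cc 6a]
D1: mem[0x12..0x19] <- [72 44 cc 6a 32 5a 12 12]
D2: mem[0x04..0x0b] <- [12 72 44 cc 6a 32 5a 12]
D3: mem[0x0b..0x0f] <- [44 cc 6a 32 5a]
query mem[0x04]=0x12, mem[0x0c]=0xcc, mem[0x20]=0x12

MEM[0x04,0x0c,0x20] = 12 cc 12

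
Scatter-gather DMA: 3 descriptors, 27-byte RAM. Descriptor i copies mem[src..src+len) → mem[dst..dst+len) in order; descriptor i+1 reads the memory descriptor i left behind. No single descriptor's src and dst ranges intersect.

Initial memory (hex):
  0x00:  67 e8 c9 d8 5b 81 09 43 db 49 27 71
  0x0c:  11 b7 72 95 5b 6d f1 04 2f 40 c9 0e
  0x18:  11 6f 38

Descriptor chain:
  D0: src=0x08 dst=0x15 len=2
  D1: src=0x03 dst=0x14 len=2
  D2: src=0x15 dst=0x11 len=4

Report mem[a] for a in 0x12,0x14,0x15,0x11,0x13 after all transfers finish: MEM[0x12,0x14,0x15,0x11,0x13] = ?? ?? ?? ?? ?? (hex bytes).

[0] 0x08->0x15 len=2 : db 49
[1] 0x03->0x14 len=2 : d8 5b
[2] 0x15->0x11 len=4 : 5b 49 0e 11
query mem[0x12]=0x49, mem[0x14]=0x11, mem[0x15]=0x5b, mem[0x11]=0x5b, mem[0x13]=0x0e

MEM[0x12,0x14,0x15,0x11,0x13] = 49 11 5b 5b 0e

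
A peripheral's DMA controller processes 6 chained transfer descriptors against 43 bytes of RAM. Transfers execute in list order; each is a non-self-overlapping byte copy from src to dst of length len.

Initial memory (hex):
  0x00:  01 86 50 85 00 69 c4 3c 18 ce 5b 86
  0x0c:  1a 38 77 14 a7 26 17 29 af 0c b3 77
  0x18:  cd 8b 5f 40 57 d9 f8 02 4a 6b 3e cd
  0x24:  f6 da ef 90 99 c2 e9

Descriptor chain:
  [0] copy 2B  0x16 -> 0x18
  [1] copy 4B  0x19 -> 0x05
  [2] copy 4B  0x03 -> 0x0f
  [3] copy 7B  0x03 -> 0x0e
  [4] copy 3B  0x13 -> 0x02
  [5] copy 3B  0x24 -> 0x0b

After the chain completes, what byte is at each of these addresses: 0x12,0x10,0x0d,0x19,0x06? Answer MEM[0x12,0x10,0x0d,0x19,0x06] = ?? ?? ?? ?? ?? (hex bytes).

D0: mem[0x18..0x19] <- [b3 77]
D1: mem[0x05..0x08] <- [77 5f 40 57]
D2: mem[0x0f..0x12] <- [85 00 77 5f]
D3: mem[0x0e..0x14] <- [85 00 77 5f 40 57 ce]
D4: mem[0x02..0x04] <- [57 ce 0c]
D5: mem[0x0b..0x0d] <- [f6 da ef]
query mem[0x12]=0x40, mem[0x10]=0x77, mem[0x0d]=0xef, mem[0x19]=0x77, mem[0x06]=0x5f

MEM[0x12,0x10,0x0d,0x19,0x06] = 40 77 ef 77 5f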